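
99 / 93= 33 / 31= 1.06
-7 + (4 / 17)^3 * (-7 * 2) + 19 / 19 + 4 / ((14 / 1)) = -202792 / 34391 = -5.90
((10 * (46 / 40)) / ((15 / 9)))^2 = 4761 / 100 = 47.61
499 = 499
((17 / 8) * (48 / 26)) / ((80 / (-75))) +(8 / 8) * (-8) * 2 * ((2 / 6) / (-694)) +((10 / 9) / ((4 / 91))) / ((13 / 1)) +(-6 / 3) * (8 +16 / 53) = -631048139 / 34427952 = -18.33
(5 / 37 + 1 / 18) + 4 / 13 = 4315 / 8658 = 0.50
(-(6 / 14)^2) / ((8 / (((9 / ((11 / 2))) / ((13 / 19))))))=-1539 / 28028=-0.05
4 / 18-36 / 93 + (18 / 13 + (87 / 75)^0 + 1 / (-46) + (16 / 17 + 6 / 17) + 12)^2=7063646998943 / 28833968124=244.98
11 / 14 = 0.79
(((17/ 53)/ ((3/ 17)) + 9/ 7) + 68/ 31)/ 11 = 182758/ 379533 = 0.48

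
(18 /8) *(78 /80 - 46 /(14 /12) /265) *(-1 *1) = -110349 /59360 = -1.86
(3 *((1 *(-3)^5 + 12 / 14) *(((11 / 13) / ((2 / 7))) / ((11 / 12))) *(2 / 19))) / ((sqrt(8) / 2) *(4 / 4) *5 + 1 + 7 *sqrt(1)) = -244080 / 1729 + 152550 *sqrt(2) / 1729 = -16.39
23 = 23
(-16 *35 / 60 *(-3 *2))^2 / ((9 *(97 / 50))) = 156800 / 873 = 179.61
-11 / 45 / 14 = -11 / 630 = -0.02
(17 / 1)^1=17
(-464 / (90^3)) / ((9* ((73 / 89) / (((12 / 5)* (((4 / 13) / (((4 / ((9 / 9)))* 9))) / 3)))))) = -0.00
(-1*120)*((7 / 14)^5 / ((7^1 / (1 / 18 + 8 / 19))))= -815 / 3192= -0.26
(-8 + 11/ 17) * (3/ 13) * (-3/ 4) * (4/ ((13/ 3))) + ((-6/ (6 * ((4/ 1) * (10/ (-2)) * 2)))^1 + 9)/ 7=1982153/ 804440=2.46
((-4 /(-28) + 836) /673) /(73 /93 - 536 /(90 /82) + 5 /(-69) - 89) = -187793505 /87161004623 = -0.00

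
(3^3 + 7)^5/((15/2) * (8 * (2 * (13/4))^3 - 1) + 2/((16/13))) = 363483392/131773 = 2758.41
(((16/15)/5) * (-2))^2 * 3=1024/1875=0.55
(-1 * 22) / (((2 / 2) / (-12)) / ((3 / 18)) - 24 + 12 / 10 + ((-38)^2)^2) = -20 / 1895557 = -0.00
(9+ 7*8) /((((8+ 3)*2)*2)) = 65 /44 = 1.48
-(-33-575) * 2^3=4864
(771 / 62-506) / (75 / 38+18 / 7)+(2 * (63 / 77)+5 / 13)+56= -20849012 / 412269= -50.57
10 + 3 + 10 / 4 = 31 / 2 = 15.50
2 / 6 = 1 / 3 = 0.33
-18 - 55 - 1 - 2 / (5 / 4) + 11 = -323 / 5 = -64.60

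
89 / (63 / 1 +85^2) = 89 / 7288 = 0.01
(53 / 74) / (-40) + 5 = 14747 / 2960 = 4.98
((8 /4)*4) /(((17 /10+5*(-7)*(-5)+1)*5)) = 16 /1777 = 0.01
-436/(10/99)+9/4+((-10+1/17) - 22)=-1477671/340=-4346.09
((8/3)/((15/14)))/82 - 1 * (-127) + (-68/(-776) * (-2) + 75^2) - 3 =5748.86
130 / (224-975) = -130 / 751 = -0.17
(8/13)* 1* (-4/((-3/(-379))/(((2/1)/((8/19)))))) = -1477.13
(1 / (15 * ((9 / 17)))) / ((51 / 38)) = 38 / 405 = 0.09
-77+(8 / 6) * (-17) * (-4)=41 / 3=13.67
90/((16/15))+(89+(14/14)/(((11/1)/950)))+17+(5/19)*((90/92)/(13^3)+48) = 24448272037/84487832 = 289.37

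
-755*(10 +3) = -9815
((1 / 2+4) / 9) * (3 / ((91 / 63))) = 27 / 26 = 1.04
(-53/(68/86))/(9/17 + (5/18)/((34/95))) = -41022/799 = -51.34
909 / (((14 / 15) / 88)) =599940 / 7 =85705.71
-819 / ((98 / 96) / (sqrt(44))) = -11232 * sqrt(11) / 7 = -5321.76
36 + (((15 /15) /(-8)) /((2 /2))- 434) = -398.12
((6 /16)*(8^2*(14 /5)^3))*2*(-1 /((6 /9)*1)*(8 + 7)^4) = -80015040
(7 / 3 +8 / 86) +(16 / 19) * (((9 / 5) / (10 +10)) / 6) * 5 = 30509 / 12255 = 2.49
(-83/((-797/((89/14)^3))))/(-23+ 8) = -58512427/32804520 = -1.78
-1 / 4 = -0.25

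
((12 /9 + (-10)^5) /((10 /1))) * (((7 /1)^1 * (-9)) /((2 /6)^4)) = 255146598 /5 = 51029319.60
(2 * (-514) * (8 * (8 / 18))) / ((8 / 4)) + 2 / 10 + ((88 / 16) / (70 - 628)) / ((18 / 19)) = -183540637 / 100440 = -1827.37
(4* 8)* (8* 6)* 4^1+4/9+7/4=221263/36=6146.19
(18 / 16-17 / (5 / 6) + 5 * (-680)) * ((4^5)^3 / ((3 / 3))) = -18357092876288 / 5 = -3671418575257.60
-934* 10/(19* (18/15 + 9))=-46700/969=-48.19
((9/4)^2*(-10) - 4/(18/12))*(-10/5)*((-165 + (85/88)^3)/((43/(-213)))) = 10155057412795/117213184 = 86637.50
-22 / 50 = -11 / 25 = -0.44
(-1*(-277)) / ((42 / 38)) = 5263 / 21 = 250.62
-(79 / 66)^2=-6241 / 4356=-1.43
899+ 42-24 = 917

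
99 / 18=5.50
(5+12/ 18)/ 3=17/ 9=1.89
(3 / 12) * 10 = 5 / 2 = 2.50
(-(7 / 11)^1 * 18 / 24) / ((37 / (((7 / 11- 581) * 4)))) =134064 / 4477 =29.95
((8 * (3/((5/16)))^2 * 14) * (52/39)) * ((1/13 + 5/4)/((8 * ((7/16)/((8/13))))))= 13565952/4225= 3210.88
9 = 9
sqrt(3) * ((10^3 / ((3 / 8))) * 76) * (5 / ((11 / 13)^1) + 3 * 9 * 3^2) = 1664704000 * sqrt(3) / 33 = 87374300.23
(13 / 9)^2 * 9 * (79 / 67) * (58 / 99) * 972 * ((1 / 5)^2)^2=9292296 / 460625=20.17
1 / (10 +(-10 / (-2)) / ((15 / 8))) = 3 / 38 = 0.08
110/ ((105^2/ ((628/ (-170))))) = -6908/ 187425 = -0.04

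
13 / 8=1.62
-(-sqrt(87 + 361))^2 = -448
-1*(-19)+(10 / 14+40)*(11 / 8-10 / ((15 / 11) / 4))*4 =-63479 / 14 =-4534.21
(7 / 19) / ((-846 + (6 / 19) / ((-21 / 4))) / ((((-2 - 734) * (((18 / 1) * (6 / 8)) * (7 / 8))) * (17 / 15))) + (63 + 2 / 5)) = 6035085 / 1039958488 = 0.01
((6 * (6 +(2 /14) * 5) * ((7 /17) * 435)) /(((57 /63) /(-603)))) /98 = -110955015 /2261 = -49073.43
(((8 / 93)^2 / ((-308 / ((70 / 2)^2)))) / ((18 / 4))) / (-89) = 5600 / 76206339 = 0.00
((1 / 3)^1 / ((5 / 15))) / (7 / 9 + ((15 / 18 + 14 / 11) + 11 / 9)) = 66 / 271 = 0.24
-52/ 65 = -4/ 5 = -0.80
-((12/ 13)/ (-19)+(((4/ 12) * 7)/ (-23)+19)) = -321260/ 17043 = -18.85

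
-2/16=-1/8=-0.12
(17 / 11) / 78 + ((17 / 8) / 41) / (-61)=162775 / 8583432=0.02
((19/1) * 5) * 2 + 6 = 196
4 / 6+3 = 11 / 3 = 3.67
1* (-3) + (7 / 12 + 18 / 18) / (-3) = -127 / 36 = -3.53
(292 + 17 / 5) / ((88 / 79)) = 116683 / 440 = 265.19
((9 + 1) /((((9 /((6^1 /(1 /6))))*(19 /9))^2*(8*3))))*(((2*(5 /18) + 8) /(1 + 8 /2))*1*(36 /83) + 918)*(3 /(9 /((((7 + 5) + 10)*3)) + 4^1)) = 2717749584 /2726633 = 996.74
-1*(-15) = 15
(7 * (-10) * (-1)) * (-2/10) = -14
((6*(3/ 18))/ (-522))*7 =-0.01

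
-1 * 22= -22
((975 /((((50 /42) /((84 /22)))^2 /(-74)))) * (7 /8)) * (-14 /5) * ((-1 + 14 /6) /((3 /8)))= 97786084032 /15125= 6465195.64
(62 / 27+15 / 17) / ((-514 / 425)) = -36475 / 13878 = -2.63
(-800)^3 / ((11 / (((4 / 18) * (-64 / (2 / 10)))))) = 327680000000 / 99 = 3309898989.90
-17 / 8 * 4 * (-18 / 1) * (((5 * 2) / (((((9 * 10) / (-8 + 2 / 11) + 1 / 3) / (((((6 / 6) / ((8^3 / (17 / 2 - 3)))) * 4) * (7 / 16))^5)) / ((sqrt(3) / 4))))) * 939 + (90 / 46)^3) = 1145.90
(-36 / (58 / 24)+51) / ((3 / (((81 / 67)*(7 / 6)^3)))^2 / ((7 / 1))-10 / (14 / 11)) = -287416507 / 59772857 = -4.81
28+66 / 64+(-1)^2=961 / 32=30.03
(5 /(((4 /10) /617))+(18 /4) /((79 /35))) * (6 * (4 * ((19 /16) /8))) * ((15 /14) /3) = 173691825 /17696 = 9815.32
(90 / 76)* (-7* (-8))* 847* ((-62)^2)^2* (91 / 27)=159448190982080 / 57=2797336683896.14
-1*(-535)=535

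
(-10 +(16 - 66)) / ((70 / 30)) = -180 / 7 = -25.71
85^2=7225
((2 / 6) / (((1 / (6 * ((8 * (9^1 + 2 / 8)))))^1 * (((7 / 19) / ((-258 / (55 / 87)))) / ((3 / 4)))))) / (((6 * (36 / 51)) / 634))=-14172655047 / 770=-18406045.52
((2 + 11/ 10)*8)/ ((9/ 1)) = 124/ 45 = 2.76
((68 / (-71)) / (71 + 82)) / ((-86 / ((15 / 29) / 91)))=10 / 24170601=0.00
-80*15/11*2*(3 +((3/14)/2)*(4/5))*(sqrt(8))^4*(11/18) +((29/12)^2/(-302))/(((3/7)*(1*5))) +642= -117304137529/4566240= -25689.44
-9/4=-2.25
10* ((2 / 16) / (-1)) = -5 / 4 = -1.25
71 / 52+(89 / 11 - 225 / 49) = 136341 / 28028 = 4.86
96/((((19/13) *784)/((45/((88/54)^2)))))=1279395/901208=1.42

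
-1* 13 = -13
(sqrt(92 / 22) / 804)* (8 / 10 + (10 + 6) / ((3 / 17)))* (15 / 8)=343* sqrt(506) / 17688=0.44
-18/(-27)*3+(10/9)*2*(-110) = -2182/9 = -242.44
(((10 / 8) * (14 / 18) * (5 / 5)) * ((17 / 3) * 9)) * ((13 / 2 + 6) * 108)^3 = 121993593750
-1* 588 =-588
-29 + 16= -13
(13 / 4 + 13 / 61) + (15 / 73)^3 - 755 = -71335168875 / 94920148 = -751.53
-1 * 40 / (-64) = 0.62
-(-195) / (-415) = -39 / 83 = -0.47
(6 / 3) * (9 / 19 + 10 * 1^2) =398 / 19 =20.95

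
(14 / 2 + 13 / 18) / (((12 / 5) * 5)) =139 / 216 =0.64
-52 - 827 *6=-5014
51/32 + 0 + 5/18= 539/288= 1.87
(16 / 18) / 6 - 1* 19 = -509 / 27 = -18.85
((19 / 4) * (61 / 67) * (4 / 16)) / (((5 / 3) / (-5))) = -3477 / 1072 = -3.24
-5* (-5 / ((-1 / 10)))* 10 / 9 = -2500 / 9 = -277.78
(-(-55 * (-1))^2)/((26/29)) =-87725/26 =-3374.04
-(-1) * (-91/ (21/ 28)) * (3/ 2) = -182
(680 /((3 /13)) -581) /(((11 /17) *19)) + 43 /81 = 3266510 /16929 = 192.95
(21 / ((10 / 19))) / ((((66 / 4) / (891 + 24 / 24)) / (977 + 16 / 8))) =10558604 / 5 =2111720.80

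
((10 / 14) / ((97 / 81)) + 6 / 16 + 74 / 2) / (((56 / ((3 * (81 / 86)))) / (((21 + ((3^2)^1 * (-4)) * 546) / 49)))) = -140590591515 / 183123584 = -767.74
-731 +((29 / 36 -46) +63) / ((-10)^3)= -26316641 / 36000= -731.02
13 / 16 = 0.81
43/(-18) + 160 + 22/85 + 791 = 1451771/1530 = 948.87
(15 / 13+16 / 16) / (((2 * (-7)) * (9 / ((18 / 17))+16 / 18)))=-36 / 2197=-0.02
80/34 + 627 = 10699/17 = 629.35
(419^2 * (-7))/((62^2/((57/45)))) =-23349613/57660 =-404.95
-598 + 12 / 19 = -11350 / 19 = -597.37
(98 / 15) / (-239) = -98 / 3585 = -0.03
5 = 5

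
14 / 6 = 7 / 3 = 2.33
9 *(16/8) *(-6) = -108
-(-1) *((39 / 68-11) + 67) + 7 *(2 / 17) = 3903 / 68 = 57.40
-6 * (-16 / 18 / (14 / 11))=88 / 21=4.19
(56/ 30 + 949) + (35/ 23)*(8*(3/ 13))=4277237/ 4485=953.68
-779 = -779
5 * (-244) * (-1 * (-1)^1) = -1220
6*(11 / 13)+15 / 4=8.83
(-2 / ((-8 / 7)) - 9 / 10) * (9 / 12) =51 / 80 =0.64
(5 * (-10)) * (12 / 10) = -60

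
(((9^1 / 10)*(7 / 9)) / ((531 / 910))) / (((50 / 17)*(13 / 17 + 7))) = 184093 / 3504600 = 0.05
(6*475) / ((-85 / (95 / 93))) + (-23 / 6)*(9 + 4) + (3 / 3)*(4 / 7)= -83.51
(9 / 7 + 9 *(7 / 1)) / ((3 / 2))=300 / 7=42.86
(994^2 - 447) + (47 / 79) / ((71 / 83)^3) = 27924075233730 / 28274969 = 987589.95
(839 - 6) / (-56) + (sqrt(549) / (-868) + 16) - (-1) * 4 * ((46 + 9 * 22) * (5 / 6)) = 19547 / 24 - 3 * sqrt(61) / 868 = 814.43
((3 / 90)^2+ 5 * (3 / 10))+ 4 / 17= 26567 / 15300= 1.74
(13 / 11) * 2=26 / 11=2.36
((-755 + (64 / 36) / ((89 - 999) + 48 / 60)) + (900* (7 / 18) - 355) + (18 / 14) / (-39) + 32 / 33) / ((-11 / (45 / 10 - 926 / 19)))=-26129002587353 / 8559577026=-3052.60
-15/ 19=-0.79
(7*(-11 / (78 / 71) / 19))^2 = 29888089 / 2196324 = 13.61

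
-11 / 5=-2.20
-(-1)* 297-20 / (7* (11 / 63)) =3087 / 11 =280.64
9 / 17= 0.53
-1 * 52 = -52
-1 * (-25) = 25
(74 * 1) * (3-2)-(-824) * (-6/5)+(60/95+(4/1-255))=-110691/95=-1165.17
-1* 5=-5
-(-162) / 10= 81 / 5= 16.20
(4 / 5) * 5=4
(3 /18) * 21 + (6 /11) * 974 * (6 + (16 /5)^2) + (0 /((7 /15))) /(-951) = 4747253 /550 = 8631.37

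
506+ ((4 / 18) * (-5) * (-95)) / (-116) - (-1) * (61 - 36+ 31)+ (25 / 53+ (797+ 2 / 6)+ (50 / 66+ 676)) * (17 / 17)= 619502027 / 304326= 2035.65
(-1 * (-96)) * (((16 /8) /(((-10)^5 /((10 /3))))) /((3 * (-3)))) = 4 /5625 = 0.00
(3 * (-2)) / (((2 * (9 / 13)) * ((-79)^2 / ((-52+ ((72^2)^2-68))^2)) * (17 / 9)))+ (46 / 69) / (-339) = -265471311887.33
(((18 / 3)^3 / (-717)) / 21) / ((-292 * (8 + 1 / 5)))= 30 / 5007289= 0.00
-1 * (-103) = 103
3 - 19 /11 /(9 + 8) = 542 /187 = 2.90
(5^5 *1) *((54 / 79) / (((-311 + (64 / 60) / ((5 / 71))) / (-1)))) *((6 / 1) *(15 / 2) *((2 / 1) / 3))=379687500 / 1752931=216.60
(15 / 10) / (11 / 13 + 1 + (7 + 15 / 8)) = 156 / 1115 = 0.14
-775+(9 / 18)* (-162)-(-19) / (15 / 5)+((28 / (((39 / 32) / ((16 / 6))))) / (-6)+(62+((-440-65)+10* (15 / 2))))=-430985 / 351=-1227.88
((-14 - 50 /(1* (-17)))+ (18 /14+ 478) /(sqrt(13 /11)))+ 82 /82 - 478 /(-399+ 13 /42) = -8727 /985+ 3355* sqrt(143) /91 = 432.02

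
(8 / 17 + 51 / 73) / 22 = 0.05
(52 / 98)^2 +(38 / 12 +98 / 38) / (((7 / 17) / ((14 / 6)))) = 26966327 / 821142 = 32.84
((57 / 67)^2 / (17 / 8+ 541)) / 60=2166 / 97523525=0.00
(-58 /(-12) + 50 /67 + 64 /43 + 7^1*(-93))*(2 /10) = -11131009 /86430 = -128.79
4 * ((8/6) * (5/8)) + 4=22/3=7.33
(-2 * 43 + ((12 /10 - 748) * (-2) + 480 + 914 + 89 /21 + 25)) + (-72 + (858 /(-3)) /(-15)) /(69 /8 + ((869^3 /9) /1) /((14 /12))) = 624185531973118 /220494959853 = 2830.84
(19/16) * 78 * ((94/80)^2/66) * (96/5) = 1636869/44000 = 37.20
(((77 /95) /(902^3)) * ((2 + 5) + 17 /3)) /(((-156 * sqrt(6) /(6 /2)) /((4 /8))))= -7 * sqrt(6) /312228671040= -0.00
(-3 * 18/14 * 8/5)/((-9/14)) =48/5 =9.60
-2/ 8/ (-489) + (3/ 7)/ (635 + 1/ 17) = 10958/ 9238677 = 0.00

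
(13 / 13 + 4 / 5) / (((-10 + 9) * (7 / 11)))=-99 / 35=-2.83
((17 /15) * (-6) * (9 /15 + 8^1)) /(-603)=1462 /15075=0.10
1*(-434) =-434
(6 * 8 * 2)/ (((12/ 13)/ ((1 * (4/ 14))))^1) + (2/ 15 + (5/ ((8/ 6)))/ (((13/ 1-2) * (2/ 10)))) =145771/ 4620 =31.55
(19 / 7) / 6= 19 / 42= 0.45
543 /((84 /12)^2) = 11.08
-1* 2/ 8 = -1/ 4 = -0.25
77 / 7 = 11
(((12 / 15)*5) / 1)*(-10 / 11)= -40 / 11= -3.64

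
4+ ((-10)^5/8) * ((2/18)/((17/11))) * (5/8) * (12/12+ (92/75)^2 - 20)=27074041/2754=9830.81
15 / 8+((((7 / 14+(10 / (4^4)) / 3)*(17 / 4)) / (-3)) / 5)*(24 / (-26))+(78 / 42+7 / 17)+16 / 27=130203659 / 26732160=4.87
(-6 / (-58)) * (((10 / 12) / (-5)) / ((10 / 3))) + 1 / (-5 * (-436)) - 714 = -22569689 / 31610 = -714.00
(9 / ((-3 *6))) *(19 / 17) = -19 / 34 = -0.56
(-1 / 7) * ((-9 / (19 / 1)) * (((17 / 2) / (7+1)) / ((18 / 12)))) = 51 / 1064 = 0.05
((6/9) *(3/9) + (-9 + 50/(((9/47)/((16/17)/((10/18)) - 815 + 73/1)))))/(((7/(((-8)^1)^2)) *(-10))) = 946450016/5355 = 176741.37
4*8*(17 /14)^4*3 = 501126 /2401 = 208.72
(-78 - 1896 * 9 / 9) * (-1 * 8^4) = 8085504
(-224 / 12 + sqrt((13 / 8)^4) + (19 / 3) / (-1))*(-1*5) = 7155 / 64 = 111.80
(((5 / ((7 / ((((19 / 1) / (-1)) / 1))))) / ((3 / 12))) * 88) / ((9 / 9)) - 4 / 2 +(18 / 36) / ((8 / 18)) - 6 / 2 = -267737 / 56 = -4781.02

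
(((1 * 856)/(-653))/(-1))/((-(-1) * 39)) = 856/25467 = 0.03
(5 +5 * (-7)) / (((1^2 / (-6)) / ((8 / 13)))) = 1440 / 13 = 110.77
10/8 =5/4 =1.25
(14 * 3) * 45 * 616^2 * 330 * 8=1893333657600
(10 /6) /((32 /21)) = 35 /32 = 1.09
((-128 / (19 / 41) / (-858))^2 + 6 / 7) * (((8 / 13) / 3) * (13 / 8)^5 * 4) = 37757172011 / 4226923008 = 8.93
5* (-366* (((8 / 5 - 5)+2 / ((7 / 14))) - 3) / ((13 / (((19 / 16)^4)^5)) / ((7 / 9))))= 16050918666372124148562841627 / 1964504456873772408897536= 8170.47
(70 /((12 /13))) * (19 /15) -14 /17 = 29141 /306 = 95.23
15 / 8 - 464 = -3697 / 8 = -462.12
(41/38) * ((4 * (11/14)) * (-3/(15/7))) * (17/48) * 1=-7667/4560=-1.68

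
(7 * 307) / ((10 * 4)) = 2149 / 40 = 53.72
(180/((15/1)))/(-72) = -1/6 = -0.17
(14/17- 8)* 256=-31232/17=-1837.18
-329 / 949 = -0.35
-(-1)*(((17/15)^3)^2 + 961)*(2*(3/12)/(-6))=-5485264097/68343750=-80.26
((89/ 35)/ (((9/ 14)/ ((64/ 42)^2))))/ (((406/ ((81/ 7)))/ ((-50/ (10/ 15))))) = -1367040/ 69629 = -19.63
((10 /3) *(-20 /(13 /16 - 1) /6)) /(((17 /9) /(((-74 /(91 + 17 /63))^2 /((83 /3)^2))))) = 1043243712 /38720485625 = 0.03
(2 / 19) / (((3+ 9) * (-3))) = -0.00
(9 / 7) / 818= 9 / 5726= 0.00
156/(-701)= -156/701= -0.22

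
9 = 9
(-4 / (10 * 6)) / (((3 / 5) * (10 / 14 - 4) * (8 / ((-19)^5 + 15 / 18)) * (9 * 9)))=-103996123 / 804816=-129.22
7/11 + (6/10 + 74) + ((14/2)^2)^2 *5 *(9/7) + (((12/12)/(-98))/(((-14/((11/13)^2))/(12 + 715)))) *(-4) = 15508.72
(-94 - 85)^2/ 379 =32041/ 379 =84.54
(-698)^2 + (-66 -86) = 487052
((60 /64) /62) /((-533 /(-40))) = 75 /66092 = 0.00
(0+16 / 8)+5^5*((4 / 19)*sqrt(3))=2+12500*sqrt(3) / 19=1141.51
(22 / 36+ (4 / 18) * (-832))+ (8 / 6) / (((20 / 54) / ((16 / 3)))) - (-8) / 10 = -2957 / 18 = -164.28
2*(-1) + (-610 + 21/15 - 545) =-5778/5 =-1155.60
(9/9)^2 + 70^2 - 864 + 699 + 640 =5376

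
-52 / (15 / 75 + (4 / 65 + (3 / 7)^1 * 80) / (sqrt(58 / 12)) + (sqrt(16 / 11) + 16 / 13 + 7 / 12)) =-90570480 / (633360 * sqrt(11) + 3508043 + 2062896 * sqrt(174)) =-2.76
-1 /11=-0.09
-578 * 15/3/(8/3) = -4335/4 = -1083.75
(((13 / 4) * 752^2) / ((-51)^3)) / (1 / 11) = -20216768 / 132651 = -152.41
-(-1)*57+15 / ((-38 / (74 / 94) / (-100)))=78651 / 893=88.08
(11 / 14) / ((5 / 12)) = 66 / 35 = 1.89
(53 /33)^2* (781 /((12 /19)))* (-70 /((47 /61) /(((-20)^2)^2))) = -46365745597.82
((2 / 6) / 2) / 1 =1 / 6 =0.17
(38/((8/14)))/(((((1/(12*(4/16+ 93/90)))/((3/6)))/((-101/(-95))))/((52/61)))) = 707707/1525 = 464.07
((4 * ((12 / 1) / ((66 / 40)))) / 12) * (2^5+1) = 80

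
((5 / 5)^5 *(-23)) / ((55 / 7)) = -161 / 55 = -2.93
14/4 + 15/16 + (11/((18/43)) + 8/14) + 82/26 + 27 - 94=-426659/13104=-32.56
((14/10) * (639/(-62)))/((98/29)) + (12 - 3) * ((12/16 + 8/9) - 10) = -86279/1085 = -79.52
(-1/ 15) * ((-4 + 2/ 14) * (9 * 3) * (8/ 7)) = 1944/ 245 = 7.93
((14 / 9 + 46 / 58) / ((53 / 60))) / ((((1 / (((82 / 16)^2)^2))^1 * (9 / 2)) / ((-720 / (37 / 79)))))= -3421078198675 / 5459424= -626637.21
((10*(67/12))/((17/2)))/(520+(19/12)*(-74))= 0.02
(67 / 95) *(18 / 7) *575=138690 / 133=1042.78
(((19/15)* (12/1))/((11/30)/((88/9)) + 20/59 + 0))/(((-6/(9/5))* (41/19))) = -2044704/364285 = -5.61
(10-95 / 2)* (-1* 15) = 1125 / 2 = 562.50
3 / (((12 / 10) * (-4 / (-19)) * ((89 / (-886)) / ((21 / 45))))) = -58919 / 1068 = -55.17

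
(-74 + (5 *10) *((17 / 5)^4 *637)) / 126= 5911328 / 175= 33779.02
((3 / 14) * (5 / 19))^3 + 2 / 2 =18824471 / 18821096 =1.00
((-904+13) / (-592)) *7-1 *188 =-105059 / 592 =-177.46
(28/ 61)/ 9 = 28/ 549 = 0.05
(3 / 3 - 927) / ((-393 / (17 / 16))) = 7871 / 3144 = 2.50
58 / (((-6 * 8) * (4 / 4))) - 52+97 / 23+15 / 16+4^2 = -35387 / 1104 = -32.05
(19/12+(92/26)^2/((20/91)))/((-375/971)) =-44346541/292500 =-151.61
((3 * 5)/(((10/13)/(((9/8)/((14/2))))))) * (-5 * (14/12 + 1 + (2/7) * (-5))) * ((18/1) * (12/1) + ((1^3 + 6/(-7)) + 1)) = -1722825/686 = -2511.41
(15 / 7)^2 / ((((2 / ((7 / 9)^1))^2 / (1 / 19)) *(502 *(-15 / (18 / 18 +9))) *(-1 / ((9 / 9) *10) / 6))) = 125 / 42921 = 0.00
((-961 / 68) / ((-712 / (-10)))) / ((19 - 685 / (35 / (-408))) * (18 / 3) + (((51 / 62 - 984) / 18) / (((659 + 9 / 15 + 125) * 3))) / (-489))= -6000694925085 / 1451888109713760892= -0.00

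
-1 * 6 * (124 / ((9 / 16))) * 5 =-6613.33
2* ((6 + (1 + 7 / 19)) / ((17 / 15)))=4200 / 323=13.00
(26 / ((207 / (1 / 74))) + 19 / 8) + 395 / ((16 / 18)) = 13686685 / 30636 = 446.75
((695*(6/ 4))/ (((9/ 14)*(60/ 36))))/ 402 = 973/ 402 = 2.42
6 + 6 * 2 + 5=23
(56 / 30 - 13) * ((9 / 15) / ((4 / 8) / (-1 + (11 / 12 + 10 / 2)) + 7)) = -9853 / 10475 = -0.94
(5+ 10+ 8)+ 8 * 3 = 47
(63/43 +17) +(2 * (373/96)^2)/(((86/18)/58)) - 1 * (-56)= 4854453/11008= 440.99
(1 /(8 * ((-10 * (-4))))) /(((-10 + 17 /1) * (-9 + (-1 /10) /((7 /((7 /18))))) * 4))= -9 /726208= -0.00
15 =15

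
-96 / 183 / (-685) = 32 / 41785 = 0.00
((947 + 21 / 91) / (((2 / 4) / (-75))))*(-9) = 16623900 / 13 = 1278761.54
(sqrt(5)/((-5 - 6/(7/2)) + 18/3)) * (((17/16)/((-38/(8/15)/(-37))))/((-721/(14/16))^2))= -4403 * sqrt(5)/3870163200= -0.00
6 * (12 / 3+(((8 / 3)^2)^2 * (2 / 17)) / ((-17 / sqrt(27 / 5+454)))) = 24-16384 * sqrt(11485) / 39015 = -21.00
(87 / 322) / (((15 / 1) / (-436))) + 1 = -5517 / 805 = -6.85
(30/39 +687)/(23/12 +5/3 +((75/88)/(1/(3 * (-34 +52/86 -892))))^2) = 24004331868/195389613774511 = 0.00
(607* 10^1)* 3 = 18210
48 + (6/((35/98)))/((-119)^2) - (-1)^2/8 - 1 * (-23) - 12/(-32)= 71.25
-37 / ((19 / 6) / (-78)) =17316 / 19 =911.37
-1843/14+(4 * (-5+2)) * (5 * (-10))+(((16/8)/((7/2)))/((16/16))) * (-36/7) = 45611/98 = 465.42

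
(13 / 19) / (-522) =-13 / 9918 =-0.00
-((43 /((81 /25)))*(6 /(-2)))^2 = -1155625 /729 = -1585.22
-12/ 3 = -4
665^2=442225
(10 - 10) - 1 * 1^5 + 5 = 4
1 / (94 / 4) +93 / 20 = 4411 / 940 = 4.69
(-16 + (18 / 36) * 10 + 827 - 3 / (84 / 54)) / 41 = 11397 / 574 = 19.86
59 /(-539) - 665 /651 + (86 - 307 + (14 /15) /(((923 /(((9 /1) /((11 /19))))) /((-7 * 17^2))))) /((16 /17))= -998378273791 /3701377680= -269.73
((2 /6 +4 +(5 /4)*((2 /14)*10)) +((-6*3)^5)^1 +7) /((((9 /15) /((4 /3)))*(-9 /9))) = 793613050 /189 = 4199010.85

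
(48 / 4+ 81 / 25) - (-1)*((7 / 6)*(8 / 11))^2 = 434509 / 27225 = 15.96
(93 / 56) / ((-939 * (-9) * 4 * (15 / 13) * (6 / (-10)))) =-403 / 5679072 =-0.00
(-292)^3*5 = -124485440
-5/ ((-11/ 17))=85/ 11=7.73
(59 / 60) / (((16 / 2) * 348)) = 59 / 167040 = 0.00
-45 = -45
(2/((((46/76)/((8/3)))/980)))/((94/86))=25621120/3243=7900.44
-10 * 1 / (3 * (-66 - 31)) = 10 / 291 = 0.03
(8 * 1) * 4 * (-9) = -288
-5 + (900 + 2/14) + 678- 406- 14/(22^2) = 1977091/1694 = 1167.11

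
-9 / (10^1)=-9 / 10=-0.90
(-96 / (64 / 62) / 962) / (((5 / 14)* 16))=-651 / 38480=-0.02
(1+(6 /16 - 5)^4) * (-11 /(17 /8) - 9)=-452659937 /69632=-6500.75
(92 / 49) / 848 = 23 / 10388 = 0.00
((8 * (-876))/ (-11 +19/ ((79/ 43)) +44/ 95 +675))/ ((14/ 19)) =-166550960/ 11816959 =-14.09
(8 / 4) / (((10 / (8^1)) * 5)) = 8 / 25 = 0.32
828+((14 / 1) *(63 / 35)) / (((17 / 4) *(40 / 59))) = 355617 / 425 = 836.75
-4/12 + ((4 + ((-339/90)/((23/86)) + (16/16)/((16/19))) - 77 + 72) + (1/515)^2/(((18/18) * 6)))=-4166631521/292808400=-14.23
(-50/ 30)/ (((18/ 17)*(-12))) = 0.13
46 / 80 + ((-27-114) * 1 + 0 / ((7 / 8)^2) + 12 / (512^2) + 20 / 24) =-137224147 / 983040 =-139.59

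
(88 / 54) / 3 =44 / 81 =0.54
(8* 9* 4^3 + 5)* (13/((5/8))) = 479752/5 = 95950.40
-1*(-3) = 3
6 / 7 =0.86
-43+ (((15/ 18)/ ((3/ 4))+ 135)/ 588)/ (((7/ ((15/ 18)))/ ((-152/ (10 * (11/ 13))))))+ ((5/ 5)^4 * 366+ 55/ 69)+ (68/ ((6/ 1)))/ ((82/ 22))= 3838763567/ 11762982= 326.34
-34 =-34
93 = 93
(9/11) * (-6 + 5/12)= -201/44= -4.57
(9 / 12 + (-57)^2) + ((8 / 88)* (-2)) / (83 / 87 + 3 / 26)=3249.58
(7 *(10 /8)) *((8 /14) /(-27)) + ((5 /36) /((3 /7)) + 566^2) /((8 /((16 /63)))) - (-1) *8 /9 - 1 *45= 34447787 /3402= 10125.75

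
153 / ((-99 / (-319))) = 493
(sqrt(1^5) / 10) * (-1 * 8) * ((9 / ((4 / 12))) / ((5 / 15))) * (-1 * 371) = 120204 / 5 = 24040.80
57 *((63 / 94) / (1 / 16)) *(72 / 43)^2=148925952 / 86903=1713.70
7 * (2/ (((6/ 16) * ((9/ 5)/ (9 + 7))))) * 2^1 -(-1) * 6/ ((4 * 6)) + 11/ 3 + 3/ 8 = 144287/ 216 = 668.00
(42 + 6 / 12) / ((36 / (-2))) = -85 / 36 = -2.36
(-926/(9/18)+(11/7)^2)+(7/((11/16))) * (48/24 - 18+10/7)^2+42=190989/539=354.34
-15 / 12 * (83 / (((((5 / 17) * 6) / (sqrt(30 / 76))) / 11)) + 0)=-15521 * sqrt(570) / 912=-406.31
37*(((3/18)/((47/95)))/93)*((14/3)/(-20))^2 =34447/4720680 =0.01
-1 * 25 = -25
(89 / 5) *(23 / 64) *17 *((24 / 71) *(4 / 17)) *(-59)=-362319 / 710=-510.31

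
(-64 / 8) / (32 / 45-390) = 180 / 8759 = 0.02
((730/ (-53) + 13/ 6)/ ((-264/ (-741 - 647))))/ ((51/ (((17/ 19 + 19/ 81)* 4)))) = -202362766/ 37439253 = -5.41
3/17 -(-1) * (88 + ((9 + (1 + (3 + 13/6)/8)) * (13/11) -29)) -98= -235549/8976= -26.24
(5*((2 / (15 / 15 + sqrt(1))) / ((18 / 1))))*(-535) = -2675 / 18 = -148.61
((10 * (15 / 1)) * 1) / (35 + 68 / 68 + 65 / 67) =10050 / 2477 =4.06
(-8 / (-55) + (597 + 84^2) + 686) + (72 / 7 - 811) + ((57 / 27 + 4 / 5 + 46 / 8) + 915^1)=117284599 / 13860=8462.09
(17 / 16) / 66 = 17 / 1056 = 0.02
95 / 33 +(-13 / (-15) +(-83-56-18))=-8429 / 55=-153.25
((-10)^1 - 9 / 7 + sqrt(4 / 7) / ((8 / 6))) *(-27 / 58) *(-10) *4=-42660 / 203 + 810 *sqrt(7) / 203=-199.59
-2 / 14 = -1 / 7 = -0.14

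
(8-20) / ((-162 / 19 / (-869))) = -33022 / 27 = -1223.04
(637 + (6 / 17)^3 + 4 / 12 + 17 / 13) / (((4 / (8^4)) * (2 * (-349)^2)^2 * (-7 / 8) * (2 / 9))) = -375940654080 / 6632692514785883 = -0.00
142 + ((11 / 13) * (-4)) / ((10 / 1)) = 9208 / 65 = 141.66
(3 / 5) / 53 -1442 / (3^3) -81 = -961604 / 7155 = -134.40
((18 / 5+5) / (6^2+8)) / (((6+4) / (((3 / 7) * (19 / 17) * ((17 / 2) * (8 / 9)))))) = 817 / 11550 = 0.07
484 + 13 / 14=484.93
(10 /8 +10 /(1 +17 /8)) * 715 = 12727 /4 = 3181.75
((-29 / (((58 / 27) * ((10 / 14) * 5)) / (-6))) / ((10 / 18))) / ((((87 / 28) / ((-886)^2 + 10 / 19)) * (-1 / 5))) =-710368476552 / 13775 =-51569399.39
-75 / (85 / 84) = -1260 / 17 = -74.12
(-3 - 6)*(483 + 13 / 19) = -4353.16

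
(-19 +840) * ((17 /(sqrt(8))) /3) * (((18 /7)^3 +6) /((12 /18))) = 55060365 * sqrt(2) /1372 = 56754.46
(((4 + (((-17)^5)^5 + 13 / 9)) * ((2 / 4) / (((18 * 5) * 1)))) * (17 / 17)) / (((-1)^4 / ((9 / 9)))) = -12983911677783905352614032479866 / 405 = -32059041179713346549664280000.00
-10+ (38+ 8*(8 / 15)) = 484 / 15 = 32.27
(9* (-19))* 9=-1539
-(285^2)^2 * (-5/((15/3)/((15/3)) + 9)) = 6597500625/2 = 3298750312.50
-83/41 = -2.02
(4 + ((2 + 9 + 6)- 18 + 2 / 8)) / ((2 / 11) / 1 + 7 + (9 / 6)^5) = 1144 / 5201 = 0.22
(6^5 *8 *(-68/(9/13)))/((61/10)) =-61102080/61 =-1001673.44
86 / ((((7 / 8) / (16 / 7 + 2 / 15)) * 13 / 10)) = 349504 / 1911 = 182.89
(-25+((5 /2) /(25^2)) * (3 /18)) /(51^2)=-37499 /3901500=-0.01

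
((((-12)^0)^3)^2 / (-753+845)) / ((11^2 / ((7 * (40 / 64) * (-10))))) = -175 / 44528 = -0.00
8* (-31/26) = -124/13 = -9.54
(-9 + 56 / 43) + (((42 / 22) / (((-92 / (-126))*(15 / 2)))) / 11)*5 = -902210 / 119669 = -7.54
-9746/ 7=-1392.29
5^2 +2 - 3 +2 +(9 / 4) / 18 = 209 / 8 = 26.12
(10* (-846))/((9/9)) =-8460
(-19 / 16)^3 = -1.67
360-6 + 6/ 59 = 20892/ 59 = 354.10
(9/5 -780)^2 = 15139881/25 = 605595.24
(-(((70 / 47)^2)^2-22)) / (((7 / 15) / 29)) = 36254197170 / 34157767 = 1061.37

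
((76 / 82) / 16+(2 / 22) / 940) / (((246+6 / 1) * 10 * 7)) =16399 / 4985534400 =0.00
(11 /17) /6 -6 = -601 /102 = -5.89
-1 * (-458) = 458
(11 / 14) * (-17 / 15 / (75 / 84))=-374 / 375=-1.00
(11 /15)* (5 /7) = 11 /21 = 0.52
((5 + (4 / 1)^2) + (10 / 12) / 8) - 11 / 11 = 965 / 48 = 20.10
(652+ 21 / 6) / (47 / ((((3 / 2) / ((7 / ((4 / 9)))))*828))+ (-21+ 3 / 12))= -361836 / 11125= -32.52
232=232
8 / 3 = 2.67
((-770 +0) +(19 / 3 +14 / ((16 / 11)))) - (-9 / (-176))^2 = -70071827 / 92928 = -754.04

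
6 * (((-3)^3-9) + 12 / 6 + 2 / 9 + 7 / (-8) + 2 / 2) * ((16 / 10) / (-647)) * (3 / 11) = 4846 / 35585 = 0.14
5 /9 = 0.56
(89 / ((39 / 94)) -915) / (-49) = 27319 / 1911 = 14.30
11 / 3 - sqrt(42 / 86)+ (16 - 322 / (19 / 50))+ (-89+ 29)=-50599 / 57 - sqrt(903) / 43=-888.40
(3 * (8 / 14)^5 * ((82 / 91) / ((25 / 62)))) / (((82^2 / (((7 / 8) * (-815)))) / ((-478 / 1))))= 927488256 / 44790655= 20.71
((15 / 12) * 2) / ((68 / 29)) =145 / 136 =1.07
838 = 838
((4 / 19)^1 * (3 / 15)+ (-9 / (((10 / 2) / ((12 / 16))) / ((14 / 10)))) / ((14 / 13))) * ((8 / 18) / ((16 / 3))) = -0.14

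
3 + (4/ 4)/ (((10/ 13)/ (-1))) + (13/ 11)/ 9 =1813/ 990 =1.83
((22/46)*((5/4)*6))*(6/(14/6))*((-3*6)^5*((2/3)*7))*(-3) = 5612016960/23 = 244000737.39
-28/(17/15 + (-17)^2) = -0.10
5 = 5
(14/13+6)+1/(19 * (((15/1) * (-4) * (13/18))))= 17477/2470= 7.08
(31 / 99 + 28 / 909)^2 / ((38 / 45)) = 0.14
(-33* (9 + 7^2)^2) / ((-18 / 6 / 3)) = 111012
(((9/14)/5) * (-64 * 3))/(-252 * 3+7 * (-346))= 432/55615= 0.01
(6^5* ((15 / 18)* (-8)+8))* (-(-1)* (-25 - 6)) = -321408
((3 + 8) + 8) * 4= 76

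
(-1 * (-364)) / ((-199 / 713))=-259532 / 199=-1304.18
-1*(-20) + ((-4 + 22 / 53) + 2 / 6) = 2663 / 159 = 16.75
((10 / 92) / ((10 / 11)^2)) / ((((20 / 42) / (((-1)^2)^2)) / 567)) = 1440747 / 9200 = 156.60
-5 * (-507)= 2535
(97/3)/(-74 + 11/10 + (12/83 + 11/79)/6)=-3180145/7165427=-0.44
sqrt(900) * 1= 30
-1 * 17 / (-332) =17 / 332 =0.05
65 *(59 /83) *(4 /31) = 15340 /2573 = 5.96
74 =74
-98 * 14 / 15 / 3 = -1372 / 45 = -30.49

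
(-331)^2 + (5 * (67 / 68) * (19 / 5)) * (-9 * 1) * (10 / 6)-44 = 7428061 / 68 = 109236.19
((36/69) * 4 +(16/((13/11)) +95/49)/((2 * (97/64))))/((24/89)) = 113720818/4263441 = 26.67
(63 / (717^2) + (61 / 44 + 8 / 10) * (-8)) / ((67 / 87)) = -4780651479 / 210490885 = -22.71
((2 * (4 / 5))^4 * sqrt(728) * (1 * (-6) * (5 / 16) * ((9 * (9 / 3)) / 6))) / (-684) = 384 * sqrt(182) / 2375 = 2.18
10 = 10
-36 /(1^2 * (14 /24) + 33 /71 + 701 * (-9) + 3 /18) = 3408 /597137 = 0.01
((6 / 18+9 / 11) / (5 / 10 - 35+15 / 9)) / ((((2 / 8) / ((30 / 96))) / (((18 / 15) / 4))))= -57 / 4334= -0.01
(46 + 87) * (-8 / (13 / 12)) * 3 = -38304 / 13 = -2946.46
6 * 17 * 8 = 816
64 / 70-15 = -493 / 35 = -14.09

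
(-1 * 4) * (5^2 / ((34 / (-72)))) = 3600 / 17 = 211.76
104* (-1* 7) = -728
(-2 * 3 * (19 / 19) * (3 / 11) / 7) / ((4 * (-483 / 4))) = 6 / 12397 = 0.00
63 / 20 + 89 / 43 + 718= 621969 / 860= 723.22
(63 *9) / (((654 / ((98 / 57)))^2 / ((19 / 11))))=16807 / 2483129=0.01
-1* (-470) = 470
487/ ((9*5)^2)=0.24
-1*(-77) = 77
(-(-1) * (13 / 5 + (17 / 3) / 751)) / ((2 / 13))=16.95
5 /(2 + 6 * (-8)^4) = 5 /24578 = 0.00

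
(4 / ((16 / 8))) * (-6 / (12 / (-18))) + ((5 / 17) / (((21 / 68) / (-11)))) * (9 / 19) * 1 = 1734 / 133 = 13.04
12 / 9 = 4 / 3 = 1.33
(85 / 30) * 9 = 51 / 2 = 25.50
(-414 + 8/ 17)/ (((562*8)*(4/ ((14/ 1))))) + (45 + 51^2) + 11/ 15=3034057757/ 1146480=2646.41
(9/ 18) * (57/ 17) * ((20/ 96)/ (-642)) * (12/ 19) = -5/ 14552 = -0.00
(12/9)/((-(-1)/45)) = 60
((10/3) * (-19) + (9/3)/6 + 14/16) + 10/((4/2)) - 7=-1535/24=-63.96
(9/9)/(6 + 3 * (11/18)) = 6/47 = 0.13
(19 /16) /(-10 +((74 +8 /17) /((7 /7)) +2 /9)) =2907 /158368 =0.02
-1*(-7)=7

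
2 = 2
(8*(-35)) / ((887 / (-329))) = 103.86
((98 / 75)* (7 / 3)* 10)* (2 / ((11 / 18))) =5488 / 55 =99.78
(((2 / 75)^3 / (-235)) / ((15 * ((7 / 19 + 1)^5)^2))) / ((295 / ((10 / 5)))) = -6131066257801 / 3870601178709929625000000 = -0.00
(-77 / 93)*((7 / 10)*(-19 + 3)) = 4312 / 465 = 9.27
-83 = -83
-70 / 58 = -1.21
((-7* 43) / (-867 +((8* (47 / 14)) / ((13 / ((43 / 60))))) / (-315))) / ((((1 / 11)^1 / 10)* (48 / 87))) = 206428847625 / 2982322768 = 69.22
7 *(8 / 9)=56 / 9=6.22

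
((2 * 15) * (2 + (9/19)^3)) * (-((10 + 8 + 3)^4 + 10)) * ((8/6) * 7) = -786747213560/6859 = -114702903.27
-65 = -65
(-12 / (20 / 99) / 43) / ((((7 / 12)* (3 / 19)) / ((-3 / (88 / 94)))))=72333 / 1505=48.06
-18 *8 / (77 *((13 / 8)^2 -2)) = -9216 / 3157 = -2.92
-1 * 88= -88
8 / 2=4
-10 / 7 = -1.43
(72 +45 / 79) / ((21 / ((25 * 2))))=13650 / 79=172.78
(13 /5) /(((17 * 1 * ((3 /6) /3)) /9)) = 8.26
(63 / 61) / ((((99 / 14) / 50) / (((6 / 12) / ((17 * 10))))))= 245 / 11407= 0.02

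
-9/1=-9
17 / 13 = 1.31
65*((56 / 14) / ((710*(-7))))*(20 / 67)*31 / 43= -16120 / 1431857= -0.01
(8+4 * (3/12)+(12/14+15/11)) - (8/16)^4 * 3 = 13593/1232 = 11.03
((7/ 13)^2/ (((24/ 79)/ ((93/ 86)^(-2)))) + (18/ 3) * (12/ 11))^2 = 504353446468328521/ 9306643422134916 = 54.19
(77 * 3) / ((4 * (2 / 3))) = 693 / 8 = 86.62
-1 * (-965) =965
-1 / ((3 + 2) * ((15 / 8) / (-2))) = 16 / 75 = 0.21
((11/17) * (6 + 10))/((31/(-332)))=-58432/527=-110.88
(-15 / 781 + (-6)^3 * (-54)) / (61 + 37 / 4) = 166.04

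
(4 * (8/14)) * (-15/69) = -80/161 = -0.50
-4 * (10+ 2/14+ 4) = -396/7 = -56.57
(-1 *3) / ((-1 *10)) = 3 / 10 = 0.30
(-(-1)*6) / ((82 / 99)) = 297 / 41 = 7.24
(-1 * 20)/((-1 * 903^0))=20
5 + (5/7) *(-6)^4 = 6515/7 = 930.71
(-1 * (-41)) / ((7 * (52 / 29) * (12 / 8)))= 1189 / 546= 2.18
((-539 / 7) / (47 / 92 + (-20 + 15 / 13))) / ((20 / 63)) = 1450449 / 109645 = 13.23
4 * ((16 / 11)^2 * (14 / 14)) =1024 / 121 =8.46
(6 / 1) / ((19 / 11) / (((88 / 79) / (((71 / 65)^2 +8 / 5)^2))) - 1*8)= 34558810000 / 23599808367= 1.46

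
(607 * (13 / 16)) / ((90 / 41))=323531 / 1440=224.67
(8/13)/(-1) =-8/13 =-0.62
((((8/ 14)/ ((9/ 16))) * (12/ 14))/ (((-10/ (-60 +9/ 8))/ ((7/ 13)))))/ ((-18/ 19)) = -11932/ 4095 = -2.91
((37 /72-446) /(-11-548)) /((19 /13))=32075 /58824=0.55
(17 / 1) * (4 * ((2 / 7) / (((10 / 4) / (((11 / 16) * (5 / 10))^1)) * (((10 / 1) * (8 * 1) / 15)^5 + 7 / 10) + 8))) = 45441 / 73430938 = 0.00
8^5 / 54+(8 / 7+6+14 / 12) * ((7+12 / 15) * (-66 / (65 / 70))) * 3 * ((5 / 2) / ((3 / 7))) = -2160329 / 27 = -80012.19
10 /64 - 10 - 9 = -603 /32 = -18.84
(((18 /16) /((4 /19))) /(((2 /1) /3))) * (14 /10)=3591 /320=11.22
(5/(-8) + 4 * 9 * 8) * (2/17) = 33.81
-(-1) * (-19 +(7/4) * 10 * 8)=121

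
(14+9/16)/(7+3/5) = 1.92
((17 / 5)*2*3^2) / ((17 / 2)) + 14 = 21.20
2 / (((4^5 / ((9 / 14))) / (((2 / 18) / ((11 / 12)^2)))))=9 / 54208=0.00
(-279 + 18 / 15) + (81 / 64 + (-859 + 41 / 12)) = -1132.12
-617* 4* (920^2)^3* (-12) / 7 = 17957809719803904000000 / 7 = 2565401388543414857142.86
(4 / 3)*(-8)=-32 / 3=-10.67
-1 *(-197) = 197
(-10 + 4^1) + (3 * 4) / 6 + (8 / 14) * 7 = 0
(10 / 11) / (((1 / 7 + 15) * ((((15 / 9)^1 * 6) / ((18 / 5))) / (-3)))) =-189 / 2915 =-0.06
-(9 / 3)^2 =-9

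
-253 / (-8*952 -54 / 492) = 20746 / 624521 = 0.03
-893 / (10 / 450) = -40185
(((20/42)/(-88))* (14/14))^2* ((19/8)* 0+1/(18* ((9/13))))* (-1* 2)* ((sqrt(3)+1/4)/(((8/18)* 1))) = -325* sqrt(3)/30735936 - 325/122943744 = -0.00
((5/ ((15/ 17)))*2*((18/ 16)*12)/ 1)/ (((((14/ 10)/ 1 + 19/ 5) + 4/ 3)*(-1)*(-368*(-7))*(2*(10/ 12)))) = -1377/ 252448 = -0.01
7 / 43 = 0.16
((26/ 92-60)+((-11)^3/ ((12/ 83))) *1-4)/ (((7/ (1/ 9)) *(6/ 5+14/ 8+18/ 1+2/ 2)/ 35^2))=-2238656875/ 272619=-8211.67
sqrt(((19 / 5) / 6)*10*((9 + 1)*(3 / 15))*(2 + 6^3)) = 2*sqrt(6213) / 3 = 52.55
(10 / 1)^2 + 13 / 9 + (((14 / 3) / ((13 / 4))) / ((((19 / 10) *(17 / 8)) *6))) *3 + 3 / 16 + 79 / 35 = 2202363799 / 21162960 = 104.07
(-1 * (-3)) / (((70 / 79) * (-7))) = -237 / 490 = -0.48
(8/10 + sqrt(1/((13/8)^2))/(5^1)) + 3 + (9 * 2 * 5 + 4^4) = 4549/13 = 349.92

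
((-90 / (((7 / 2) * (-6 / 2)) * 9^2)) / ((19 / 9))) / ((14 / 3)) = 10 / 931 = 0.01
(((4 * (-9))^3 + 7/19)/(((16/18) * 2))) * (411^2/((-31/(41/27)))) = 2046463106259/9424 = 217154404.31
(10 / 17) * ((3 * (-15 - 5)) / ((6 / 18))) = -105.88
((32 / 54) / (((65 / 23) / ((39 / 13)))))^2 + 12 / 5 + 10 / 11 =3.70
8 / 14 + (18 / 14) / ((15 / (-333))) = -979 / 35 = -27.97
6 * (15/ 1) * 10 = 900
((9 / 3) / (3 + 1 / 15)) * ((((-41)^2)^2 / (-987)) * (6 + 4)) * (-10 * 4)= 1120296.42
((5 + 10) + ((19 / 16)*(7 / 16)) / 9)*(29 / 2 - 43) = -659167 / 1536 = -429.15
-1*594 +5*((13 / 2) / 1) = -1123 / 2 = -561.50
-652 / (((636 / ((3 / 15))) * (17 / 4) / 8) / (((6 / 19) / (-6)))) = 5216 / 256785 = 0.02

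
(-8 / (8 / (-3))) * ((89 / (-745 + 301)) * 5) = -445 / 148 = -3.01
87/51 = 29/17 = 1.71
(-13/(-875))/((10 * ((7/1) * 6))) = 13/367500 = 0.00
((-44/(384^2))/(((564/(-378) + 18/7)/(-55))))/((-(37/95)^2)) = -38220875/381304832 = -0.10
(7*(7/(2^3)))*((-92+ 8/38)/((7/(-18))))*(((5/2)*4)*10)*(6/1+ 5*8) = 126352800/19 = 6650147.37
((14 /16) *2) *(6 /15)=7 /10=0.70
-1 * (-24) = 24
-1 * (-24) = 24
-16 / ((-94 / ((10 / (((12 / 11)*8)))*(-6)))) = -55 / 47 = -1.17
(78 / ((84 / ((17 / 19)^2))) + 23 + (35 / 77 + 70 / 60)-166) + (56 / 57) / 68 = -66450298 / 472549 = -140.62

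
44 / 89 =0.49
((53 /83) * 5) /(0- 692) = -265 /57436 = -0.00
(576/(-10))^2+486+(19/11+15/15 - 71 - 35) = 1017634/275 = 3700.49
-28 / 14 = -2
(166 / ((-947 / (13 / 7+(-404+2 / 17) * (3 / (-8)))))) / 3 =-6057091 / 676158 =-8.96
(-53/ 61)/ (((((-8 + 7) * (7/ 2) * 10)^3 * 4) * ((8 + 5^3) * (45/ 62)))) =1643/ 31306038750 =0.00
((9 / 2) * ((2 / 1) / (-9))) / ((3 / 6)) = -2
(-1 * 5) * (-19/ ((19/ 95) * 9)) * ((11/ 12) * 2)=5225/ 54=96.76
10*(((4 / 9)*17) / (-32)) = -85 / 36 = -2.36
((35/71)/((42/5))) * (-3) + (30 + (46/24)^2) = 342479/10224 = 33.50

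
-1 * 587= -587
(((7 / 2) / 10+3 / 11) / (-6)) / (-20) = 137 / 26400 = 0.01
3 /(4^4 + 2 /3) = 9 /770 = 0.01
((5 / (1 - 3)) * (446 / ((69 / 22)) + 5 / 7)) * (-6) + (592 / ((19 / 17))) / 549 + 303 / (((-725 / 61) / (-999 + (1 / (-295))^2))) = 2925821268318115697 / 105958026286875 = 27613.02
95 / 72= 1.32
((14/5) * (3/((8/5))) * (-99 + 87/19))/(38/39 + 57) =-104949/12274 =-8.55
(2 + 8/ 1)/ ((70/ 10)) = 10/ 7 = 1.43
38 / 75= 0.51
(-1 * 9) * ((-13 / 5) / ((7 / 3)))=351 / 35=10.03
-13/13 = -1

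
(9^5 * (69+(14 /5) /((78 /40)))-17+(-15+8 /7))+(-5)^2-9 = 378483055 /91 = 4159154.45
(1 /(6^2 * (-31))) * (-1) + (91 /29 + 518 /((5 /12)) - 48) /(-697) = -193813979 /112788540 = -1.72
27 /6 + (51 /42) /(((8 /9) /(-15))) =-1791 /112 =-15.99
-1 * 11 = -11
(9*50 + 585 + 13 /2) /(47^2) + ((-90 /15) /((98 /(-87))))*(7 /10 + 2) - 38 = -23.15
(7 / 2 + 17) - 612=-1183 / 2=-591.50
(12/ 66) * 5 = 10/ 11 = 0.91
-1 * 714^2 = -509796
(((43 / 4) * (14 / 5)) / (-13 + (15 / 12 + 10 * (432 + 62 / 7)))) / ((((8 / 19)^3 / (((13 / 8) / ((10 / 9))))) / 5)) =187874869 / 280145920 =0.67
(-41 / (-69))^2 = 1681 / 4761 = 0.35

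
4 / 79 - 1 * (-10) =794 / 79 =10.05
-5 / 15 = -1 / 3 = -0.33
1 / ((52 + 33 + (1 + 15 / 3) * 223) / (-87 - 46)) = -133 / 1423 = -0.09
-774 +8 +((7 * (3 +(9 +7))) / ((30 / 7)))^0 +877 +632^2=399536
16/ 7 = 2.29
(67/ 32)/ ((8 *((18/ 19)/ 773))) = 984029/ 4608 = 213.55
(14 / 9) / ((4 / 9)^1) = 7 / 2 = 3.50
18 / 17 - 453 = -7683 / 17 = -451.94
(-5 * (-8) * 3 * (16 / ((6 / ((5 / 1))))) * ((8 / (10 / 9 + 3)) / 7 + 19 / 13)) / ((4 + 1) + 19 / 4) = 37484800 / 131313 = 285.46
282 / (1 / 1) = 282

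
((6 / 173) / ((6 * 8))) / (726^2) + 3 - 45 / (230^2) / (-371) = 2147486806575799 / 715828388093280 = 3.00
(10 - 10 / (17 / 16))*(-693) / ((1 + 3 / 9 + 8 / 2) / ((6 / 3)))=-10395 / 68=-152.87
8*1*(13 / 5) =104 / 5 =20.80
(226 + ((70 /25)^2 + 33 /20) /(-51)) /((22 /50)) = 1151651 /2244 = 513.21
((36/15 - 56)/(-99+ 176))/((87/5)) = -0.04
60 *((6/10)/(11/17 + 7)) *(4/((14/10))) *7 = 1224/13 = 94.15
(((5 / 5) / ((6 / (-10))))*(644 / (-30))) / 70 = 23 / 45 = 0.51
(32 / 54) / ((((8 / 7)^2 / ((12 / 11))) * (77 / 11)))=7 / 99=0.07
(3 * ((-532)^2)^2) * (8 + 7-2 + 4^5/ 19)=16075323946752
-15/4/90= -1/24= -0.04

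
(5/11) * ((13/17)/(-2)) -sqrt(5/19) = -sqrt(95)/19 -65/374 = -0.69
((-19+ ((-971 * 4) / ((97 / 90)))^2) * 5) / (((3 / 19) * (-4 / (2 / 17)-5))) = -11608241408755 / 1100853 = -10544769.75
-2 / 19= -0.11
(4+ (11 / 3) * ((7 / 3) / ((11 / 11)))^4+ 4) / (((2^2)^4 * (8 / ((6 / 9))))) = 28355 / 746496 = 0.04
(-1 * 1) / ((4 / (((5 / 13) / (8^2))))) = -0.00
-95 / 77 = -1.23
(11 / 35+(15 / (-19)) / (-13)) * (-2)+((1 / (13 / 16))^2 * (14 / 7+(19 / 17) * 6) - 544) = -1015573924 / 1910545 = -531.56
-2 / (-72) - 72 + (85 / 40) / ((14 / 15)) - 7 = -77309 / 1008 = -76.70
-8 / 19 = -0.42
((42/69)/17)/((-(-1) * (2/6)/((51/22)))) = 63/253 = 0.25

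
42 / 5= 8.40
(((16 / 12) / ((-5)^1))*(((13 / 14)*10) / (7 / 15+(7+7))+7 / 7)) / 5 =-9976 / 113925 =-0.09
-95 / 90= -19 / 18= -1.06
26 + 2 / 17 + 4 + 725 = 12837 / 17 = 755.12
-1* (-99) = 99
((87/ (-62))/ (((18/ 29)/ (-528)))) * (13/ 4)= 120263/ 31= 3879.45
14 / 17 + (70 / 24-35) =-31.26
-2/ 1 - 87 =-89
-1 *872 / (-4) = 218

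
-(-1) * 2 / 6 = 0.33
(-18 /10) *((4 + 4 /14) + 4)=-522 /35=-14.91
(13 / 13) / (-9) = -1 / 9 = -0.11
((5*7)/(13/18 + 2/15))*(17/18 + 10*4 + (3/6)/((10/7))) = 37165/22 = 1689.32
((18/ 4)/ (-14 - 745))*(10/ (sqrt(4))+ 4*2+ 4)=-51/ 506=-0.10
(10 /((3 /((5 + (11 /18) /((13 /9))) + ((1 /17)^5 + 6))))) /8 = 2108487775 /442995384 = 4.76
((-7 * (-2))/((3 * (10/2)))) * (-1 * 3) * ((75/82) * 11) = -1155/41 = -28.17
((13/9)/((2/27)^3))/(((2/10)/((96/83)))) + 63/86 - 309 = 144503547/7138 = 20244.26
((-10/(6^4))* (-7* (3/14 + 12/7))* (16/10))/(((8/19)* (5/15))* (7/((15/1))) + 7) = 285/12082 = 0.02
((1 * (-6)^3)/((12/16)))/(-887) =288/887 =0.32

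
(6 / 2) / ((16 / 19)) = 57 / 16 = 3.56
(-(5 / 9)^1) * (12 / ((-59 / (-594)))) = -3960 / 59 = -67.12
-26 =-26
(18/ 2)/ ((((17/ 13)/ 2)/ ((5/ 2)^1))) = 585/ 17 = 34.41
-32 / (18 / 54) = -96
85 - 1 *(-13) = 98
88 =88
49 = 49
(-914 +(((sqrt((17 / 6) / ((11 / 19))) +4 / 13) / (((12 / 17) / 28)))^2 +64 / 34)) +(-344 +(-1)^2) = 56644 * sqrt(21318) / 3861 +11253392809 / 1706562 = 8736.23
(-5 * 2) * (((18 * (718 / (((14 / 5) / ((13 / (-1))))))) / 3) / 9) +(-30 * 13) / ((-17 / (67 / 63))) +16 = 7948322 / 357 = 22264.21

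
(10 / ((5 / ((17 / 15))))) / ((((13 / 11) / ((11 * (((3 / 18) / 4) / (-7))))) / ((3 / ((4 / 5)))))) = -2057 / 4368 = -0.47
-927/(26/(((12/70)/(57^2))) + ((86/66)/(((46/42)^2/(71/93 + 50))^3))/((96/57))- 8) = -1439045398858310496/855964105850412455353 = -0.00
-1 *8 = -8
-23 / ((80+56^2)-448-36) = -23 / 2732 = -0.01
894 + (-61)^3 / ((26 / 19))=-4289395 / 26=-164976.73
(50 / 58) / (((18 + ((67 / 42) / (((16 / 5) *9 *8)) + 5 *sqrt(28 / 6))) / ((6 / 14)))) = 15574291200 / 485953331809 - 41803776000 *sqrt(42) / 14092646622461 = 0.01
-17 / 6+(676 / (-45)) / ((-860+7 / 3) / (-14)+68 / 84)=-240523 / 78210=-3.08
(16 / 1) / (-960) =-1 / 60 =-0.02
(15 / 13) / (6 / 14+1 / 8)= 840 / 403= 2.08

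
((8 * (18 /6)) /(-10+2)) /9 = -0.33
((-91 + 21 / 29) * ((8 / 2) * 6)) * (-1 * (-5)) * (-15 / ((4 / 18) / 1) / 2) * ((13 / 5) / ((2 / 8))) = 110270160 / 29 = 3802419.31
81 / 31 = 2.61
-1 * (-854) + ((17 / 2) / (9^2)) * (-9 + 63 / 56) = 122857 / 144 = 853.17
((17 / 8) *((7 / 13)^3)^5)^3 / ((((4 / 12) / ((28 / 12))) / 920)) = 423208561753675395993221695551915466089216755 / 8582836269647995785834119195013511087603796161797952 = 0.00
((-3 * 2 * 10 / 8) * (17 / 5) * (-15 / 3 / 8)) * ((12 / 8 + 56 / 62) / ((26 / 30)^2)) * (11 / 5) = 18807525 / 167648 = 112.18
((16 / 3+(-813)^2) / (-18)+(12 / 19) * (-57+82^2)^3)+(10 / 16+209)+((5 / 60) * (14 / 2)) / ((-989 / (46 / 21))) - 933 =33028947239836103 / 176472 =187162537058.77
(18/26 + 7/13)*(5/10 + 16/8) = 40/13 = 3.08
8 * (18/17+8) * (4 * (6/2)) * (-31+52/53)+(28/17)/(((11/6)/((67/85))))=-26105.11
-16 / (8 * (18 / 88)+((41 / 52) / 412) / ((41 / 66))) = -1885312 / 193179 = -9.76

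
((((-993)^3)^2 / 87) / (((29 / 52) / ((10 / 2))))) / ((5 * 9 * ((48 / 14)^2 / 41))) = 103041579301864761831 / 13456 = 7657667902932874.69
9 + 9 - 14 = 4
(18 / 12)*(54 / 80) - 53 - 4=-4479 / 80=-55.99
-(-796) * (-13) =-10348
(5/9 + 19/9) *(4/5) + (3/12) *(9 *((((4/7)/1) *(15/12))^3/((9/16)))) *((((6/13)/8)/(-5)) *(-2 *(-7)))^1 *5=9134/9555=0.96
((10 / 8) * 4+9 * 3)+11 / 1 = 43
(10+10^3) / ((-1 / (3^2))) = -9090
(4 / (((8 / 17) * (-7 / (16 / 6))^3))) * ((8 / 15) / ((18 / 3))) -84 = -35023988 / 416745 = -84.04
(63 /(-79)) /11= -0.07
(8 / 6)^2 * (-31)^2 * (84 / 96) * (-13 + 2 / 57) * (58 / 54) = -288332674 / 13851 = -20816.74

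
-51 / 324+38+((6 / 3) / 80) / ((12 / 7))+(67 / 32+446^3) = 88716575.95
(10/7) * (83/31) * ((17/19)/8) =7055/16492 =0.43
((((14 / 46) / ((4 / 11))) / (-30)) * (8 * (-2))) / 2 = 77 / 345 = 0.22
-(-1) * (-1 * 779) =-779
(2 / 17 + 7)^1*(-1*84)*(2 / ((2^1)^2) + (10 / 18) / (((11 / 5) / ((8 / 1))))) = -76846 / 51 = -1506.78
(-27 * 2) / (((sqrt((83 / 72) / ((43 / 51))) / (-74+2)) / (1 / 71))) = 7776 * sqrt(364038) / 100181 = 46.83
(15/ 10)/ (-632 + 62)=-1/ 380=-0.00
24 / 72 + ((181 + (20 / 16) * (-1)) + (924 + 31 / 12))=3320 / 3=1106.67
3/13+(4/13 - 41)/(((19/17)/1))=-8936/247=-36.18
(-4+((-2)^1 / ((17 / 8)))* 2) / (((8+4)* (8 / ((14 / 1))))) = -175 / 204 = -0.86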